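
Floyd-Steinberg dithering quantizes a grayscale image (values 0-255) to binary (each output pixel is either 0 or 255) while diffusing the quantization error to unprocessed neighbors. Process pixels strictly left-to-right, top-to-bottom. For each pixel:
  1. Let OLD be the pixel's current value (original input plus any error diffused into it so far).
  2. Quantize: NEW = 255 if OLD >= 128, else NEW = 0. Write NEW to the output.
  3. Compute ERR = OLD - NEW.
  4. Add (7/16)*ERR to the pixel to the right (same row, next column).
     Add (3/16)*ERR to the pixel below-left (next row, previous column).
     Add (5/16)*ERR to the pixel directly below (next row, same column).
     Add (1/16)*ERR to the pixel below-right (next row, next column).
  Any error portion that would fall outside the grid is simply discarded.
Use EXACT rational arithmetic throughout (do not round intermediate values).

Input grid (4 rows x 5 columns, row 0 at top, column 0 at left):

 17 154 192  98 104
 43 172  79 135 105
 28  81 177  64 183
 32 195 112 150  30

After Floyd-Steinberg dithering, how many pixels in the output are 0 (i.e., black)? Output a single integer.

(0,0): OLD=17 → NEW=0, ERR=17
(0,1): OLD=2583/16 → NEW=255, ERR=-1497/16
(0,2): OLD=38673/256 → NEW=255, ERR=-26607/256
(0,3): OLD=215159/4096 → NEW=0, ERR=215159/4096
(0,4): OLD=8321857/65536 → NEW=0, ERR=8321857/65536
(1,0): OLD=7877/256 → NEW=0, ERR=7877/256
(1,1): OLD=282211/2048 → NEW=255, ERR=-240029/2048
(1,2): OLD=-49377/65536 → NEW=0, ERR=-49377/65536
(1,3): OLD=44144755/262144 → NEW=255, ERR=-22701965/262144
(1,4): OLD=461695481/4194304 → NEW=0, ERR=461695481/4194304
(2,0): OLD=512497/32768 → NEW=0, ERR=512497/32768
(2,1): OLD=55573355/1048576 → NEW=0, ERR=55573355/1048576
(2,2): OLD=2959312129/16777216 → NEW=255, ERR=-1318877951/16777216
(2,3): OLD=6210799987/268435456 → NEW=0, ERR=6210799987/268435456
(2,4): OLD=953950356837/4294967296 → NEW=255, ERR=-141266303643/4294967296
(3,0): OLD=785590497/16777216 → NEW=0, ERR=785590497/16777216
(3,1): OLD=29297840205/134217728 → NEW=255, ERR=-4927680435/134217728
(3,2): OLD=339397753823/4294967296 → NEW=0, ERR=339397753823/4294967296
(3,3): OLD=1552392264967/8589934592 → NEW=255, ERR=-638041055993/8589934592
(3,4): OLD=-1557036224637/137438953472 → NEW=0, ERR=-1557036224637/137438953472
Output grid:
  Row 0: .##..  (3 black, running=3)
  Row 1: .#.#.  (3 black, running=6)
  Row 2: ..#.#  (3 black, running=9)
  Row 3: .#.#.  (3 black, running=12)

Answer: 12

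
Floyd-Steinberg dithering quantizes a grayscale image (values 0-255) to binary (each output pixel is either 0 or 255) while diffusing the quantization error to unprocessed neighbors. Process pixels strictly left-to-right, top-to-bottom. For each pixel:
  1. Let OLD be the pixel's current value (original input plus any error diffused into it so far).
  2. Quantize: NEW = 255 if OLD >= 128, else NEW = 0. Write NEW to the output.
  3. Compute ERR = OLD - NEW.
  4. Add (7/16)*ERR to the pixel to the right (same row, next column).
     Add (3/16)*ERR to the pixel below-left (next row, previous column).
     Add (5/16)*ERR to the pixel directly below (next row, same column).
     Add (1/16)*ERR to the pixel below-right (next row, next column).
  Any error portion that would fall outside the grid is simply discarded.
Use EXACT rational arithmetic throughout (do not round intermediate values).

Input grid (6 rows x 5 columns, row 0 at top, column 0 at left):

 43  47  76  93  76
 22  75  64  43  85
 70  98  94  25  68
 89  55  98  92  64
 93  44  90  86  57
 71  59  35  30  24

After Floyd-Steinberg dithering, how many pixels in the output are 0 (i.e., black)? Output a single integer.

Answer: 24

Derivation:
(0,0): OLD=43 → NEW=0, ERR=43
(0,1): OLD=1053/16 → NEW=0, ERR=1053/16
(0,2): OLD=26827/256 → NEW=0, ERR=26827/256
(0,3): OLD=568717/4096 → NEW=255, ERR=-475763/4096
(0,4): OLD=1650395/65536 → NEW=0, ERR=1650395/65536
(1,0): OLD=12231/256 → NEW=0, ERR=12231/256
(1,1): OLD=284273/2048 → NEW=255, ERR=-237967/2048
(1,2): OLD=1851205/65536 → NEW=0, ERR=1851205/65536
(1,3): OLD=7951265/262144 → NEW=0, ERR=7951265/262144
(1,4): OLD=414733763/4194304 → NEW=0, ERR=414733763/4194304
(2,0): OLD=2069099/32768 → NEW=0, ERR=2069099/32768
(2,1): OLD=102337865/1048576 → NEW=0, ERR=102337865/1048576
(2,2): OLD=2415095835/16777216 → NEW=255, ERR=-1863094245/16777216
(2,3): OLD=1664345121/268435456 → NEW=0, ERR=1664345121/268435456
(2,4): OLD=444565091495/4294967296 → NEW=0, ERR=444565091495/4294967296
(3,0): OLD=2131241659/16777216 → NEW=0, ERR=2131241659/16777216
(3,1): OLD=16669883423/134217728 → NEW=0, ERR=16669883423/134217728
(3,2): OLD=536429152133/4294967296 → NEW=0, ERR=536429152133/4294967296
(3,3): OLD=1383385835261/8589934592 → NEW=255, ERR=-807047485699/8589934592
(3,4): OLD=7645670581137/137438953472 → NEW=0, ERR=7645670581137/137438953472
(4,0): OLD=334975295893/2147483648 → NEW=255, ERR=-212633034347/2147483648
(4,1): OLD=4868861164309/68719476736 → NEW=0, ERR=4868861164309/68719476736
(4,2): OLD=165118247476443/1099511627776 → NEW=255, ERR=-115257217606437/1099511627776
(4,3): OLD=510439042620693/17592186044416 → NEW=0, ERR=510439042620693/17592186044416
(4,4): OLD=22857542892068371/281474976710656 → NEW=0, ERR=22857542892068371/281474976710656
(5,0): OLD=58650623569503/1099511627776 → NEW=0, ERR=58650623569503/1099511627776
(5,1): OLD=691681234173405/8796093022208 → NEW=0, ERR=691681234173405/8796093022208
(5,2): OLD=13092329640710853/281474976710656 → NEW=0, ERR=13092329640710853/281474976710656
(5,3): OLD=76664050171175883/1125899906842624 → NEW=0, ERR=76664050171175883/1125899906842624
(5,4): OLD=1458812871994890569/18014398509481984 → NEW=0, ERR=1458812871994890569/18014398509481984
Output grid:
  Row 0: ...#.  (4 black, running=4)
  Row 1: .#...  (4 black, running=8)
  Row 2: ..#..  (4 black, running=12)
  Row 3: ...#.  (4 black, running=16)
  Row 4: #.#..  (3 black, running=19)
  Row 5: .....  (5 black, running=24)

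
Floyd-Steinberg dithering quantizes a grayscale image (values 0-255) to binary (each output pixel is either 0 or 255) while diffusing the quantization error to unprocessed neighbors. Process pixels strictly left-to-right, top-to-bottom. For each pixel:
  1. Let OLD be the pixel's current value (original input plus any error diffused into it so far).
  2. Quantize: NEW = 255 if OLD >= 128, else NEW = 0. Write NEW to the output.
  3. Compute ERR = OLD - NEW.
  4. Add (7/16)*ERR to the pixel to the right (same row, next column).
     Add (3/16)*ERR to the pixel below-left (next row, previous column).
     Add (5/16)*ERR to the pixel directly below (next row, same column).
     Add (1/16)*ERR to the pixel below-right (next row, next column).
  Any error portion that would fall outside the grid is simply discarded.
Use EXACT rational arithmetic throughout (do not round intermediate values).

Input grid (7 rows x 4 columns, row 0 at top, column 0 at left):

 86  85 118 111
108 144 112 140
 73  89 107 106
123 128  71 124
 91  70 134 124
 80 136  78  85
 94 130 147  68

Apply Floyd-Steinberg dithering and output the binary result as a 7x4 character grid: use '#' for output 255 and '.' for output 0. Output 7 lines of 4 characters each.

(0,0): OLD=86 → NEW=0, ERR=86
(0,1): OLD=981/8 → NEW=0, ERR=981/8
(0,2): OLD=21971/128 → NEW=255, ERR=-10669/128
(0,3): OLD=152645/2048 → NEW=0, ERR=152645/2048
(1,0): OLD=20207/128 → NEW=255, ERR=-12433/128
(1,1): OLD=132681/1024 → NEW=255, ERR=-128439/1024
(1,2): OLD=1727421/32768 → NEW=0, ERR=1727421/32768
(1,3): OLD=94972603/524288 → NEW=255, ERR=-38720837/524288
(2,0): OLD=313395/16384 → NEW=0, ERR=313395/16384
(2,1): OLD=32498337/524288 → NEW=0, ERR=32498337/524288
(2,2): OLD=135167477/1048576 → NEW=255, ERR=-132219403/1048576
(2,3): OLD=520918177/16777216 → NEW=0, ERR=520918177/16777216
(3,0): OLD=1179436995/8388608 → NEW=255, ERR=-959658045/8388608
(3,1): OLD=10049322397/134217728 → NEW=0, ERR=10049322397/134217728
(3,2): OLD=159017788387/2147483648 → NEW=0, ERR=159017788387/2147483648
(3,3): OLD=5436334372277/34359738368 → NEW=255, ERR=-3325398911563/34359738368
(4,0): OLD=148796335559/2147483648 → NEW=0, ERR=148796335559/2147483648
(4,1): OLD=2241041366037/17179869184 → NEW=255, ERR=-2139825275883/17179869184
(4,2): OLD=49027578068533/549755813888 → NEW=0, ERR=49027578068533/549755813888
(4,3): OLD=1208585222135555/8796093022208 → NEW=255, ERR=-1034418498527485/8796093022208
(5,0): OLD=21522610150231/274877906944 → NEW=0, ERR=21522610150231/274877906944
(5,1): OLD=1340387745090945/8796093022208 → NEW=255, ERR=-902615975572095/8796093022208
(5,2): OLD=136955389729969/4398046511104 → NEW=0, ERR=136955389729969/4398046511104
(5,3): OLD=9492410722881549/140737488355328 → NEW=0, ERR=9492410722881549/140737488355328
(6,0): OLD=13965093602721507/140737488355328 → NEW=0, ERR=13965093602721507/140737488355328
(6,1): OLD=342447646763360485/2251799813685248 → NEW=255, ERR=-231761305726377755/2251799813685248
(6,2): OLD=4249075844363637683/36028797018963968 → NEW=0, ERR=4249075844363637683/36028797018963968
(6,3): OLD=82215086345134549733/576460752303423488 → NEW=255, ERR=-64782405492238439707/576460752303423488
Row 0: ..#.
Row 1: ##.#
Row 2: ..#.
Row 3: #..#
Row 4: .#.#
Row 5: .#..
Row 6: .#.#

Answer: ..#.
##.#
..#.
#..#
.#.#
.#..
.#.#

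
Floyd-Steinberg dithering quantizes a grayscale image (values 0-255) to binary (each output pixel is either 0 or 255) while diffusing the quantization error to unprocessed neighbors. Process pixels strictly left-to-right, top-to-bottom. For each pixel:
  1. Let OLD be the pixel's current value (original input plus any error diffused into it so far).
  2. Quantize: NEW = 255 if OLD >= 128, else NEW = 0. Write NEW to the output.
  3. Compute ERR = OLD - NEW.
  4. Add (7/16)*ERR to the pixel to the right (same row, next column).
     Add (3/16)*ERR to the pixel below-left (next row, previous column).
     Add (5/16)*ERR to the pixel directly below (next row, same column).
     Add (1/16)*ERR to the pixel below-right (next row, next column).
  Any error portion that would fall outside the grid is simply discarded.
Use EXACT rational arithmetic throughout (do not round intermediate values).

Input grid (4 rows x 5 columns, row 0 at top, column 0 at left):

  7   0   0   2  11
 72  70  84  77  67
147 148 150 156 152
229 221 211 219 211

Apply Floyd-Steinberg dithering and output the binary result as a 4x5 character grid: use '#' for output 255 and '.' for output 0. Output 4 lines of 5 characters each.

Answer: .....
..#..
##.##
#####

Derivation:
(0,0): OLD=7 → NEW=0, ERR=7
(0,1): OLD=49/16 → NEW=0, ERR=49/16
(0,2): OLD=343/256 → NEW=0, ERR=343/256
(0,3): OLD=10593/4096 → NEW=0, ERR=10593/4096
(0,4): OLD=795047/65536 → NEW=0, ERR=795047/65536
(1,0): OLD=19139/256 → NEW=0, ERR=19139/256
(1,1): OLD=213717/2048 → NEW=0, ERR=213717/2048
(1,2): OLD=8568825/65536 → NEW=255, ERR=-8142855/65536
(1,3): OLD=6765189/262144 → NEW=0, ERR=6765189/262144
(1,4): OLD=344953583/4194304 → NEW=0, ERR=344953583/4194304
(2,0): OLD=6223607/32768 → NEW=255, ERR=-2132233/32768
(2,1): OLD=140003725/1048576 → NEW=255, ERR=-127383155/1048576
(2,2): OLD=1164077287/16777216 → NEW=0, ERR=1164077287/16777216
(2,3): OLD=54244204741/268435456 → NEW=255, ERR=-14206836539/268435456
(2,4): OLD=670699873315/4294967296 → NEW=255, ERR=-424516787165/4294967296
(3,0): OLD=3118675719/16777216 → NEW=255, ERR=-1159514361/16777216
(3,1): OLD=21708755707/134217728 → NEW=255, ERR=-12516764933/134217728
(3,2): OLD=748898976057/4294967296 → NEW=255, ERR=-346317684423/4294967296
(3,3): OLD=1314156014385/8589934592 → NEW=255, ERR=-876277306575/8589934592
(3,4): OLD=18165891395669/137438953472 → NEW=255, ERR=-16881041739691/137438953472
Row 0: .....
Row 1: ..#..
Row 2: ##.##
Row 3: #####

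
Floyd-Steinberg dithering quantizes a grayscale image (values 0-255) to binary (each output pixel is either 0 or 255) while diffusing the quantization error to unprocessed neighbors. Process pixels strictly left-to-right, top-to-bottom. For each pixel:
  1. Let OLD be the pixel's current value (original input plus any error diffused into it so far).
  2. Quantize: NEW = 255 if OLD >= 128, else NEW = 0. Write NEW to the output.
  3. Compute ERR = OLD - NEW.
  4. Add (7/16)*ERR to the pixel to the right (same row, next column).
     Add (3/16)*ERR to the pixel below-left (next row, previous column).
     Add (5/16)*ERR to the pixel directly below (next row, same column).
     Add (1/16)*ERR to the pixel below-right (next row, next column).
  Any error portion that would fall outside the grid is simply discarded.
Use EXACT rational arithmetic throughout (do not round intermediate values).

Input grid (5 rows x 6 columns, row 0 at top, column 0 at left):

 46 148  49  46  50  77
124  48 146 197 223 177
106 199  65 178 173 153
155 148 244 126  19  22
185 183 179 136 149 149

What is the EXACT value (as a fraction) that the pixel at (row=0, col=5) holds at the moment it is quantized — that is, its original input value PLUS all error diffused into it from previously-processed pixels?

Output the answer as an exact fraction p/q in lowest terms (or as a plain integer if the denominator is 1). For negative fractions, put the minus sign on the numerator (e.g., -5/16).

(0,0): OLD=46 → NEW=0, ERR=46
(0,1): OLD=1345/8 → NEW=255, ERR=-695/8
(0,2): OLD=1407/128 → NEW=0, ERR=1407/128
(0,3): OLD=104057/2048 → NEW=0, ERR=104057/2048
(0,4): OLD=2366799/32768 → NEW=0, ERR=2366799/32768
(0,5): OLD=56937769/524288 → NEW=0, ERR=56937769/524288
Target (0,5): original=77, with diffused error = 56937769/524288

Answer: 56937769/524288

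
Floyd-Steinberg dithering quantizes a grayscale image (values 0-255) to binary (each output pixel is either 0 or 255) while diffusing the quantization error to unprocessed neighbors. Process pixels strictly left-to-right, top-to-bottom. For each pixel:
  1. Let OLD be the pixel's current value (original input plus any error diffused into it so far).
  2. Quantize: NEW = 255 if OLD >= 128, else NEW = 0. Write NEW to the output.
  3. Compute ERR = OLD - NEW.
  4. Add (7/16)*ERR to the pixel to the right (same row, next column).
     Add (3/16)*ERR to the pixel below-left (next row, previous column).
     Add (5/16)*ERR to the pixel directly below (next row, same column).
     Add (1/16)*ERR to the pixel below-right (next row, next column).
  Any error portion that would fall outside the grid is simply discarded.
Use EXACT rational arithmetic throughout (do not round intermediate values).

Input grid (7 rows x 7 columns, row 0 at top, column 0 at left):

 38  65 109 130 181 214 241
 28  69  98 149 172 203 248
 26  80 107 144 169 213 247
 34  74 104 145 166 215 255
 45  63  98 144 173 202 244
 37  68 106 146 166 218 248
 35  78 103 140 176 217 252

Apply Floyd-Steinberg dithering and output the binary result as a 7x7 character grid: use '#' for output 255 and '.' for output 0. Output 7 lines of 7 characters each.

(0,0): OLD=38 → NEW=0, ERR=38
(0,1): OLD=653/8 → NEW=0, ERR=653/8
(0,2): OLD=18523/128 → NEW=255, ERR=-14117/128
(0,3): OLD=167421/2048 → NEW=0, ERR=167421/2048
(0,4): OLD=7102955/32768 → NEW=255, ERR=-1252885/32768
(0,5): OLD=103427437/524288 → NEW=255, ERR=-30266003/524288
(0,6): OLD=1809792507/8388608 → NEW=255, ERR=-329302533/8388608
(1,0): OLD=7063/128 → NEW=0, ERR=7063/128
(1,1): OLD=102753/1024 → NEW=0, ERR=102753/1024
(1,2): OLD=4189877/32768 → NEW=0, ERR=4189877/32768
(1,3): OLD=28367281/131072 → NEW=255, ERR=-5056079/131072
(1,4): OLD=1153101331/8388608 → NEW=255, ERR=-985993709/8388608
(1,5): OLD=8307158211/67108864 → NEW=0, ERR=8307158211/67108864
(1,6): OLD=307391930125/1073741824 → NEW=255, ERR=33587765005/1073741824
(2,0): OLD=1016763/16384 → NEW=0, ERR=1016763/16384
(2,1): OLD=86995961/524288 → NEW=255, ERR=-46697479/524288
(2,2): OLD=897825451/8388608 → NEW=0, ERR=897825451/8388608
(2,3): OLD=11054406547/67108864 → NEW=255, ERR=-6058353773/67108864
(2,4): OLD=60973452835/536870912 → NEW=0, ERR=60973452835/536870912
(2,5): OLD=5152069233025/17179869184 → NEW=255, ERR=771202591105/17179869184
(2,6): OLD=78106914855319/274877906944 → NEW=255, ERR=8013048584599/274877906944
(3,0): OLD=307802315/8388608 → NEW=0, ERR=307802315/8388608
(3,1): OLD=5782494383/67108864 → NEW=0, ERR=5782494383/67108864
(3,2): OLD=81953644893/536870912 → NEW=255, ERR=-54948437667/536870912
(3,3): OLD=214737122155/2147483648 → NEW=0, ERR=214737122155/2147483648
(3,4): OLD=68173433054411/274877906944 → NEW=255, ERR=-1920433216309/274877906944
(3,5): OLD=524545364133457/2199023255552 → NEW=255, ERR=-36205566032303/2199023255552
(3,6): OLD=9137811795471439/35184372088832 → NEW=255, ERR=165796912819279/35184372088832
(4,0): OLD=77977957829/1073741824 → NEW=0, ERR=77977957829/1073741824
(4,1): OLD=1800485084353/17179869184 → NEW=0, ERR=1800485084353/17179869184
(4,2): OLD=37383689938031/274877906944 → NEW=255, ERR=-32710176332689/274877906944
(4,3): OLD=253942160857461/2199023255552 → NEW=0, ERR=253942160857461/2199023255552
(4,4): OLD=3949474141853807/17592186044416 → NEW=255, ERR=-536533299472273/17592186044416
(4,5): OLD=103559554402679247/562949953421312 → NEW=255, ERR=-39992683719755313/562949953421312
(4,6): OLD=1921802960239787609/9007199254740992 → NEW=255, ERR=-375032849719165351/9007199254740992
(5,0): OLD=21810174436307/274877906944 → NEW=0, ERR=21810174436307/274877906944
(5,1): OLD=258804509381809/2199023255552 → NEW=0, ERR=258804509381809/2199023255552
(5,2): OLD=2612528263575431/17592186044416 → NEW=255, ERR=-1873479177750649/17592186044416
(5,3): OLD=17217813803045379/140737488355328 → NEW=0, ERR=17217813803045379/140737488355328
(5,4): OLD=1836479676876955681/9007199254740992 → NEW=255, ERR=-460356133081997279/9007199254740992
(5,5): OLD=11797699886447437137/72057594037927936 → NEW=255, ERR=-6576986593224186543/72057594037927936
(5,6): OLD=219765249485033450143/1152921504606846976 → NEW=255, ERR=-74229734189712528737/1152921504606846976
(6,0): OLD=2880273528706827/35184372088832 → NEW=0, ERR=2880273528706827/35184372088832
(6,1): OLD=76327199079698247/562949953421312 → NEW=255, ERR=-67225039042736313/562949953421312
(6,2): OLD=430277301537351797/9007199254740992 → NEW=0, ERR=430277301537351797/9007199254740992
(6,3): OLD=13178739060050740907/72057594037927936 → NEW=255, ERR=-5195947419620882773/72057594037927936
(6,4): OLD=17151608554708208953/144115188075855872 → NEW=0, ERR=17151608554708208953/144115188075855872
(6,5): OLD=4155659827997064240677/18446744073709551616 → NEW=255, ERR=-548259910798871421403/18446744073709551616
(6,6): OLD=62917365426562418111923/295147905179352825856 → NEW=255, ERR=-12345350394172552481357/295147905179352825856
Row 0: ..#.###
Row 1: ...##.#
Row 2: .#.#.##
Row 3: ..#.###
Row 4: ..#.###
Row 5: ..#.###
Row 6: .#.#.##

Answer: ..#.###
...##.#
.#.#.##
..#.###
..#.###
..#.###
.#.#.##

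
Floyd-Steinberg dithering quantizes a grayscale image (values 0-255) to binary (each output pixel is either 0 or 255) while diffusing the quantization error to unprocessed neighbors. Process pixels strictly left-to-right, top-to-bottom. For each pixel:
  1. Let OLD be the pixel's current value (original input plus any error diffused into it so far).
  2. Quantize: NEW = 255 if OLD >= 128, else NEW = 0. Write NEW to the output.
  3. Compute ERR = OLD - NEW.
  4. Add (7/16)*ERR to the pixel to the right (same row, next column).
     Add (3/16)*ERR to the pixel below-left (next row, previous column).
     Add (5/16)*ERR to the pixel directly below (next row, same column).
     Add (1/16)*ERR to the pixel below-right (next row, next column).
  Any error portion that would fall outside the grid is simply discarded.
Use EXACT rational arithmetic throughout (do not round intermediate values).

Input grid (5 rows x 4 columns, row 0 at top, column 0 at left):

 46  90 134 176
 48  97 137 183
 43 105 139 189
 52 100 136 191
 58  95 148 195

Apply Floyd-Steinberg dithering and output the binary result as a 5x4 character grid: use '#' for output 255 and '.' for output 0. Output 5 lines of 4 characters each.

(0,0): OLD=46 → NEW=0, ERR=46
(0,1): OLD=881/8 → NEW=0, ERR=881/8
(0,2): OLD=23319/128 → NEW=255, ERR=-9321/128
(0,3): OLD=295201/2048 → NEW=255, ERR=-227039/2048
(1,0): OLD=10627/128 → NEW=0, ERR=10627/128
(1,1): OLD=160725/1024 → NEW=255, ERR=-100395/1024
(1,2): OLD=1882425/32768 → NEW=0, ERR=1882425/32768
(1,3): OLD=88572383/524288 → NEW=255, ERR=-45121057/524288
(2,0): OLD=828407/16384 → NEW=0, ERR=828407/16384
(2,1): OLD=58952525/524288 → NEW=0, ERR=58952525/524288
(2,2): OLD=192814097/1048576 → NEW=255, ERR=-74572783/1048576
(2,3): OLD=2257911373/16777216 → NEW=255, ERR=-2020278707/16777216
(3,0): OLD=745610311/8388608 → NEW=0, ERR=745610311/8388608
(3,1): OLD=21991644569/134217728 → NEW=255, ERR=-12233876071/134217728
(3,2): OLD=125299219943/2147483648 → NEW=0, ERR=125299219943/2147483648
(3,3): OLD=5994101135825/34359738368 → NEW=255, ERR=-2767632148015/34359738368
(4,0): OLD=147501248251/2147483648 → NEW=0, ERR=147501248251/2147483648
(4,1): OLD=1942373848241/17179869184 → NEW=0, ERR=1942373848241/17179869184
(4,2): OLD=107146263208017/549755813888 → NEW=255, ERR=-33041469333423/549755813888
(4,3): OLD=1294613882460807/8796093022208 → NEW=255, ERR=-948389838202233/8796093022208
Row 0: ..##
Row 1: .#.#
Row 2: ..##
Row 3: .#.#
Row 4: ..##

Answer: ..##
.#.#
..##
.#.#
..##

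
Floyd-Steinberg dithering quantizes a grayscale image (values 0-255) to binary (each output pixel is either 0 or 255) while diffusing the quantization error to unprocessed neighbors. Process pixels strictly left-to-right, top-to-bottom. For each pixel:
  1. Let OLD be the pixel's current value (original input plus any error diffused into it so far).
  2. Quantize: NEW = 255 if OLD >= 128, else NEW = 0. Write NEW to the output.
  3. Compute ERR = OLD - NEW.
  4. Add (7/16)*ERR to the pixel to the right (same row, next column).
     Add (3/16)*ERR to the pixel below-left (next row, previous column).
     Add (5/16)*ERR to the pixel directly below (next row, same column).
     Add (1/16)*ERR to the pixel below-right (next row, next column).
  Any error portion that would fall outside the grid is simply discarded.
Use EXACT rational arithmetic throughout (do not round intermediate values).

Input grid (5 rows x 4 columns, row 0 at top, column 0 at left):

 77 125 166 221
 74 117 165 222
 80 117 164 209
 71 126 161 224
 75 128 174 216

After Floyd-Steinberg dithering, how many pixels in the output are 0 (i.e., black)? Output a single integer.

Answer: 8

Derivation:
(0,0): OLD=77 → NEW=0, ERR=77
(0,1): OLD=2539/16 → NEW=255, ERR=-1541/16
(0,2): OLD=31709/256 → NEW=0, ERR=31709/256
(0,3): OLD=1127179/4096 → NEW=255, ERR=82699/4096
(1,0): OLD=20481/256 → NEW=0, ERR=20481/256
(1,1): OLD=307079/2048 → NEW=255, ERR=-215161/2048
(1,2): OLD=10191507/65536 → NEW=255, ERR=-6520173/65536
(1,3): OLD=201876085/1048576 → NEW=255, ERR=-65510795/1048576
(2,0): OLD=2795197/32768 → NEW=0, ERR=2795197/32768
(2,1): OLD=113073007/1048576 → NEW=0, ERR=113073007/1048576
(2,2): OLD=339333227/2097152 → NEW=255, ERR=-195440533/2097152
(2,3): OLD=4781039071/33554432 → NEW=255, ERR=-3775341089/33554432
(3,0): OLD=1977632877/16777216 → NEW=0, ERR=1977632877/16777216
(3,1): OLD=53452706227/268435456 → NEW=255, ERR=-14998335053/268435456
(3,2): OLD=399757951821/4294967296 → NEW=0, ERR=399757951821/4294967296
(3,3): OLD=15374987943067/68719476736 → NEW=255, ERR=-2148478624613/68719476736
(4,0): OLD=435338172201/4294967296 → NEW=0, ERR=435338172201/4294967296
(4,1): OLD=6174570647675/34359738368 → NEW=255, ERR=-2587162636165/34359738368
(4,2): OLD=176790372824987/1099511627776 → NEW=255, ERR=-103585092257893/1099511627776
(4,3): OLD=3005276285485741/17592186044416 → NEW=255, ERR=-1480731155840339/17592186044416
Output grid:
  Row 0: .#.#  (2 black, running=2)
  Row 1: .###  (1 black, running=3)
  Row 2: ..##  (2 black, running=5)
  Row 3: .#.#  (2 black, running=7)
  Row 4: .###  (1 black, running=8)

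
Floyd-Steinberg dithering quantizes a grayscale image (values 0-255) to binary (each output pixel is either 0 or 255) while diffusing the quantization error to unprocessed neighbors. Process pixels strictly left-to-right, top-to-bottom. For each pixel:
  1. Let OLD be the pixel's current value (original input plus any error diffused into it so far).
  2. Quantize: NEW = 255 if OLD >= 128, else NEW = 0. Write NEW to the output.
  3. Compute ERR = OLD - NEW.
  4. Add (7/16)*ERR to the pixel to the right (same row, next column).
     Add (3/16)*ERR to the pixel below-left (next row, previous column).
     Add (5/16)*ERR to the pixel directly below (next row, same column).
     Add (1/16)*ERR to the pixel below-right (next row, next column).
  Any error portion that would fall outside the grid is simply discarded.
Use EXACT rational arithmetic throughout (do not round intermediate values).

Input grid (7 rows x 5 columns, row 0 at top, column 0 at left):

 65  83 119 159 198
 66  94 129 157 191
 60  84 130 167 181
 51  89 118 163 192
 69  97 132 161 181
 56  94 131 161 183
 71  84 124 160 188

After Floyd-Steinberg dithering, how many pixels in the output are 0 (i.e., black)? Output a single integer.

Answer: 18

Derivation:
(0,0): OLD=65 → NEW=0, ERR=65
(0,1): OLD=1783/16 → NEW=0, ERR=1783/16
(0,2): OLD=42945/256 → NEW=255, ERR=-22335/256
(0,3): OLD=494919/4096 → NEW=0, ERR=494919/4096
(0,4): OLD=16440561/65536 → NEW=255, ERR=-271119/65536
(1,0): OLD=27445/256 → NEW=0, ERR=27445/256
(1,1): OLD=334707/2048 → NEW=255, ERR=-187533/2048
(1,2): OLD=5983087/65536 → NEW=0, ERR=5983087/65536
(1,3): OLD=59892611/262144 → NEW=255, ERR=-6954109/262144
(1,4): OLD=778685737/4194304 → NEW=255, ERR=-290861783/4194304
(2,0): OLD=2501281/32768 → NEW=0, ERR=2501281/32768
(2,1): OLD=118068219/1048576 → NEW=0, ERR=118068219/1048576
(2,2): OLD=3306696369/16777216 → NEW=255, ERR=-971493711/16777216
(2,3): OLD=33844279171/268435456 → NEW=0, ERR=33844279171/268435456
(2,4): OLD=914102256597/4294967296 → NEW=255, ERR=-181114403883/4294967296
(3,0): OLD=1610047633/16777216 → NEW=0, ERR=1610047633/16777216
(3,1): OLD=21486360637/134217728 → NEW=255, ERR=-12739160003/134217728
(3,2): OLD=382496705583/4294967296 → NEW=0, ERR=382496705583/4294967296
(3,3): OLD=1974281047383/8589934592 → NEW=255, ERR=-216152273577/8589934592
(3,4): OLD=24147086046227/137438953472 → NEW=255, ERR=-10899847089133/137438953472
(4,0): OLD=174360797023/2147483648 → NEW=0, ERR=174360797023/2147483648
(4,1): OLD=8628237112031/68719476736 → NEW=0, ERR=8628237112031/68719476736
(4,2): OLD=224422826609905/1099511627776 → NEW=255, ERR=-55952638472975/1099511627776
(4,3): OLD=2138658855240927/17592186044416 → NEW=0, ERR=2138658855240927/17592186044416
(4,4): OLD=58499000777984409/281474976710656 → NEW=255, ERR=-13277118283232871/281474976710656
(5,0): OLD=115355090015229/1099511627776 → NEW=0, ERR=115355090015229/1099511627776
(5,1): OLD=1536412449950519/8796093022208 → NEW=255, ERR=-706591270712521/8796093022208
(5,2): OLD=31129538347685359/281474976710656 → NEW=0, ERR=31129538347685359/281474976710656
(5,3): OLD=264980946640235329/1125899906842624 → NEW=255, ERR=-22123529604633791/1125899906842624
(5,4): OLD=3013102021073528443/18014398509481984 → NEW=255, ERR=-1580569598844377477/18014398509481984
(6,0): OLD=12486791461699885/140737488355328 → NEW=0, ERR=12486791461699885/140737488355328
(6,1): OLD=562982363935871395/4503599627370496 → NEW=0, ERR=562982363935871395/4503599627370496
(6,2): OLD=14739124190208576305/72057594037927936 → NEW=255, ERR=-3635562289463047375/72057594037927936
(6,3): OLD=140941301868246293595/1152921504606846976 → NEW=0, ERR=140941301868246293595/1152921504606846976
(6,4): OLD=3926140232989773964349/18446744073709551616 → NEW=255, ERR=-777779505806161697731/18446744073709551616
Output grid:
  Row 0: ..#.#  (3 black, running=3)
  Row 1: .#.##  (2 black, running=5)
  Row 2: ..#.#  (3 black, running=8)
  Row 3: .#.##  (2 black, running=10)
  Row 4: ..#.#  (3 black, running=13)
  Row 5: .#.##  (2 black, running=15)
  Row 6: ..#.#  (3 black, running=18)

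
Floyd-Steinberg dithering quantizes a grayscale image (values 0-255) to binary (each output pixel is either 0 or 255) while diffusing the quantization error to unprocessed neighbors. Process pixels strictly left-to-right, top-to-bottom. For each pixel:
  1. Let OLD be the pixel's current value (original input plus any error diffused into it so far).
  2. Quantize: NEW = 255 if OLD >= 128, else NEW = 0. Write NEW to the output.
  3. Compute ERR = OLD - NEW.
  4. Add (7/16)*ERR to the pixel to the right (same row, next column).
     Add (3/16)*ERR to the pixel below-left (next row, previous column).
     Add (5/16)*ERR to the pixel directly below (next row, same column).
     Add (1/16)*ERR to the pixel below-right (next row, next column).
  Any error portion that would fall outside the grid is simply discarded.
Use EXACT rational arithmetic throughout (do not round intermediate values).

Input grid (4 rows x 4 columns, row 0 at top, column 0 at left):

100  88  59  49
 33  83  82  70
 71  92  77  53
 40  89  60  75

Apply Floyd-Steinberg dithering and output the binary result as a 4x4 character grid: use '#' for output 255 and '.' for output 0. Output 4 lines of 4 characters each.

Answer: .#..
...#
.#..
..#.

Derivation:
(0,0): OLD=100 → NEW=0, ERR=100
(0,1): OLD=527/4 → NEW=255, ERR=-493/4
(0,2): OLD=325/64 → NEW=0, ERR=325/64
(0,3): OLD=52451/1024 → NEW=0, ERR=52451/1024
(1,0): OLD=2633/64 → NEW=0, ERR=2633/64
(1,1): OLD=35679/512 → NEW=0, ERR=35679/512
(1,2): OLD=1900139/16384 → NEW=0, ERR=1900139/16384
(1,3): OLD=35930333/262144 → NEW=255, ERR=-30916387/262144
(2,0): OLD=793989/8192 → NEW=0, ERR=793989/8192
(2,1): OLD=47316199/262144 → NEW=255, ERR=-19530521/262144
(2,2): OLD=32972171/524288 → NEW=0, ERR=32972171/524288
(2,3): OLD=427041999/8388608 → NEW=0, ERR=427041999/8388608
(3,0): OLD=236218837/4194304 → NEW=0, ERR=236218837/4194304
(3,1): OLD=7261633547/67108864 → NEW=0, ERR=7261633547/67108864
(3,2): OLD=141607328309/1073741824 → NEW=255, ERR=-132196836811/1073741824
(3,3): OLD=703946216691/17179869184 → NEW=0, ERR=703946216691/17179869184
Row 0: .#..
Row 1: ...#
Row 2: .#..
Row 3: ..#.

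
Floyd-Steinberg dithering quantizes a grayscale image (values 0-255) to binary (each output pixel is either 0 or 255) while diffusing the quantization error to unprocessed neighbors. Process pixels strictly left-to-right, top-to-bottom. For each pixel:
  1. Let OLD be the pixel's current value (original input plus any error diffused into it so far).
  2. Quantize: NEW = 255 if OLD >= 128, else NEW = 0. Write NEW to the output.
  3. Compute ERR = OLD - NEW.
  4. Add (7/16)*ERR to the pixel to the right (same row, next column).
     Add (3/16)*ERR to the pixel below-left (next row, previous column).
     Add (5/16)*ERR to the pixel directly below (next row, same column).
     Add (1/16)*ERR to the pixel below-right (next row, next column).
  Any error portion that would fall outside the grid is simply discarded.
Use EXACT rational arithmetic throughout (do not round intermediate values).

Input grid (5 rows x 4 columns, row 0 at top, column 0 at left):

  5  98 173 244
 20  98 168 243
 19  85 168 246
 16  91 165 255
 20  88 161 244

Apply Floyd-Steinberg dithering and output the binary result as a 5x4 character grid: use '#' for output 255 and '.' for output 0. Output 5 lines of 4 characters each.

Answer: ..##
.#.#
..##
..##
.#.#

Derivation:
(0,0): OLD=5 → NEW=0, ERR=5
(0,1): OLD=1603/16 → NEW=0, ERR=1603/16
(0,2): OLD=55509/256 → NEW=255, ERR=-9771/256
(0,3): OLD=931027/4096 → NEW=255, ERR=-113453/4096
(1,0): OLD=10329/256 → NEW=0, ERR=10329/256
(1,1): OLD=286959/2048 → NEW=255, ERR=-235281/2048
(1,2): OLD=7004443/65536 → NEW=0, ERR=7004443/65536
(1,3): OLD=292257453/1048576 → NEW=255, ERR=24870573/1048576
(2,0): OLD=329909/32768 → NEW=0, ERR=329909/32768
(2,1): OLD=79760279/1048576 → NEW=0, ERR=79760279/1048576
(2,2): OLD=486424691/2097152 → NEW=255, ERR=-48349069/2097152
(2,3): OLD=8388794695/33554432 → NEW=255, ERR=-167585465/33554432
(3,0): OLD=560501733/16777216 → NEW=0, ERR=560501733/16777216
(3,1): OLD=33740496699/268435456 → NEW=0, ERR=33740496699/268435456
(3,2): OLD=930306256837/4294967296 → NEW=255, ERR=-164910403643/4294967296
(3,3): OLD=16162820151267/68719476736 → NEW=255, ERR=-1360646416413/68719476736
(4,0): OLD=231960974657/4294967296 → NEW=0, ERR=231960974657/4294967296
(4,1): OLD=5009518872003/34359738368 → NEW=255, ERR=-3752214411837/34359738368
(4,2): OLD=115853165920483/1099511627776 → NEW=0, ERR=115853165920483/1099511627776
(4,3): OLD=4952396779635237/17592186044416 → NEW=255, ERR=466389338309157/17592186044416
Row 0: ..##
Row 1: .#.#
Row 2: ..##
Row 3: ..##
Row 4: .#.#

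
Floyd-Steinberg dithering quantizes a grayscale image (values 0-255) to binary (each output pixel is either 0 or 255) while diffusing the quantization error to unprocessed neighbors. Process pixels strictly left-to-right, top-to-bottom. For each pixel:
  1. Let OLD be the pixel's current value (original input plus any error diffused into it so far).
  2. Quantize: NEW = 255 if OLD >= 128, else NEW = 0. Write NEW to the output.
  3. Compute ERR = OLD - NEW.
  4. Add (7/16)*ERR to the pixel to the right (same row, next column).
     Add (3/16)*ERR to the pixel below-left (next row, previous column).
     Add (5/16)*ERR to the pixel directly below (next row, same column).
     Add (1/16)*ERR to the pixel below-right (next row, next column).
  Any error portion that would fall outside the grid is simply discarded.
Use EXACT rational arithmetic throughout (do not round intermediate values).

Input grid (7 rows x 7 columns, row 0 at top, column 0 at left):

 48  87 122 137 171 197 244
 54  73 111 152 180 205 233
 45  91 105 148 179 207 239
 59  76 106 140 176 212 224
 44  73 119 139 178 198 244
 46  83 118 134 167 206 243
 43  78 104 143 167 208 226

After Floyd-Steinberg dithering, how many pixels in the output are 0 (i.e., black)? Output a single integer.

Answer: 21

Derivation:
(0,0): OLD=48 → NEW=0, ERR=48
(0,1): OLD=108 → NEW=0, ERR=108
(0,2): OLD=677/4 → NEW=255, ERR=-343/4
(0,3): OLD=6367/64 → NEW=0, ERR=6367/64
(0,4): OLD=219673/1024 → NEW=255, ERR=-41447/1024
(0,5): OLD=2937519/16384 → NEW=255, ERR=-1240401/16384
(0,6): OLD=55280329/262144 → NEW=255, ERR=-11566391/262144
(1,0): OLD=357/4 → NEW=0, ERR=357/4
(1,1): OLD=4247/32 → NEW=255, ERR=-3913/32
(1,2): OLD=57455/1024 → NEW=0, ERR=57455/1024
(1,3): OLD=797441/4096 → NEW=255, ERR=-247039/4096
(1,4): OLD=34861817/262144 → NEW=255, ERR=-31984903/262144
(1,5): OLD=245698157/2097152 → NEW=0, ERR=245698157/2097152
(1,6): OLD=8916642787/33554432 → NEW=255, ERR=360262627/33554432
(2,0): OLD=25581/512 → NEW=0, ERR=25581/512
(2,1): OLD=1486755/16384 → NEW=0, ERR=1486755/16384
(2,2): OLD=37560881/262144 → NEW=255, ERR=-29285839/262144
(2,3): OLD=127728705/2097152 → NEW=0, ERR=127728705/2097152
(2,4): OLD=3115779323/16777216 → NEW=255, ERR=-1162410757/16777216
(2,5): OLD=111501101043/536870912 → NEW=255, ERR=-25400981517/536870912
(2,6): OLD=1966907235221/8589934592 → NEW=255, ERR=-223526085739/8589934592
(3,0): OLD=24019721/262144 → NEW=0, ERR=24019721/262144
(3,1): OLD=265542753/2097152 → NEW=0, ERR=265542753/2097152
(3,2): OLD=2408813129/16777216 → NEW=255, ERR=-1869376951/16777216
(3,3): OLD=3030368427/33554432 → NEW=0, ERR=3030368427/33554432
(3,4): OLD=1621739634825/8589934592 → NEW=255, ERR=-568693686135/8589934592
(3,5): OLD=10929195623479/68719476736 → NEW=255, ERR=-6594270944201/68719476736
(3,6): OLD=187938338948681/1099511627776 → NEW=255, ERR=-92437126134199/1099511627776
(4,0): OLD=3233812107/33554432 → NEW=0, ERR=3233812107/33554432
(4,1): OLD=74929944147/536870912 → NEW=255, ERR=-61972138413/536870912
(4,2): OLD=502733564661/8589934592 → NEW=0, ERR=502733564661/8589934592
(4,3): OLD=11919409507239/68719476736 → NEW=255, ERR=-5604057060441/68719476736
(4,4): OLD=60080152290767/549755813888 → NEW=0, ERR=60080152290767/549755813888
(4,5): OLD=3446729123101149/17592186044416 → NEW=255, ERR=-1039278318224931/17592186044416
(4,6): OLD=52321842637374171/281474976710656 → NEW=255, ERR=-19454276423843109/281474976710656
(5,0): OLD=467925544553/8589934592 → NEW=0, ERR=467925544553/8589934592
(5,1): OLD=6030598735191/68719476736 → NEW=0, ERR=6030598735191/68719476736
(5,2): OLD=83660650456079/549755813888 → NEW=255, ERR=-56527082085361/549755813888
(5,3): OLD=385620006485655/4398046511104 → NEW=0, ERR=385620006485655/4398046511104
(5,4): OLD=62864032096652923/281474976710656 → NEW=255, ERR=-8912086964564357/281474976710656
(5,5): OLD=377306428864860287/2251799813685248 → NEW=255, ERR=-196902523624877953/2251799813685248
(5,6): OLD=6465481328547583025/36028797018963968 → NEW=255, ERR=-2721861911288228815/36028797018963968
(6,0): OLD=84087817982061/1099511627776 → NEW=0, ERR=84087817982061/1099511627776
(6,1): OLD=2163985113344773/17592186044416 → NEW=0, ERR=2163985113344773/17592186044416
(6,2): OLD=41548233591700631/281474976710656 → NEW=255, ERR=-30227885469516649/281474976710656
(6,3): OLD=250069911790688041/2251799813685248 → NEW=0, ERR=250069911790688041/2251799813685248
(6,4): OLD=1754386219641311541/9007199254740992 → NEW=255, ERR=-542449590317641419/9007199254740992
(6,5): OLD=79656713194898965391/576460752303423488 → NEW=255, ERR=-67340778642474024049/576460752303423488
(6,6): OLD=1344940630880834103097/9223372036854775808 → NEW=255, ERR=-1007019238517133727943/9223372036854775808
Output grid:
  Row 0: ..#.###  (3 black, running=3)
  Row 1: .#.##.#  (3 black, running=6)
  Row 2: ..#.###  (3 black, running=9)
  Row 3: ..#.###  (3 black, running=12)
  Row 4: .#.#.##  (3 black, running=15)
  Row 5: ..#.###  (3 black, running=18)
  Row 6: ..#.###  (3 black, running=21)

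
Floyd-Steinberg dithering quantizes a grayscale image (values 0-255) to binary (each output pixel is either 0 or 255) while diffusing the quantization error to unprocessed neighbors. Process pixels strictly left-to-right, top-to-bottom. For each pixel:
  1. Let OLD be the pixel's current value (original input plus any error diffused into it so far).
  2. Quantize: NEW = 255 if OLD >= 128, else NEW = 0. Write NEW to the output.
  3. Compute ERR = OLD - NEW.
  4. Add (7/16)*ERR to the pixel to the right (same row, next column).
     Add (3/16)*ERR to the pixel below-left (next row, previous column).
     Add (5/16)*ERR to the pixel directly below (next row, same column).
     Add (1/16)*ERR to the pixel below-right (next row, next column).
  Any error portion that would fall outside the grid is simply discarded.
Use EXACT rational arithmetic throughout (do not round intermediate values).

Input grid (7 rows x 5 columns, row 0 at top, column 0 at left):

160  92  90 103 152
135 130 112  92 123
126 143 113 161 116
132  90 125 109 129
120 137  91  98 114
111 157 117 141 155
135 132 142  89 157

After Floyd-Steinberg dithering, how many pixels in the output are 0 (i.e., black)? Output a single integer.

(0,0): OLD=160 → NEW=255, ERR=-95
(0,1): OLD=807/16 → NEW=0, ERR=807/16
(0,2): OLD=28689/256 → NEW=0, ERR=28689/256
(0,3): OLD=622711/4096 → NEW=255, ERR=-421769/4096
(0,4): OLD=7009089/65536 → NEW=0, ERR=7009089/65536
(1,0): OLD=29381/256 → NEW=0, ERR=29381/256
(1,1): OLD=432227/2048 → NEW=255, ERR=-90013/2048
(1,2): OLD=7316255/65536 → NEW=0, ERR=7316255/65536
(1,3): OLD=35578227/262144 → NEW=255, ERR=-31268493/262144
(1,4): OLD=410208505/4194304 → NEW=0, ERR=410208505/4194304
(2,0): OLD=5033969/32768 → NEW=255, ERR=-3321871/32768
(2,1): OLD=118508395/1048576 → NEW=0, ERR=118508395/1048576
(2,2): OLD=2889376001/16777216 → NEW=255, ERR=-1388814079/16777216
(2,3): OLD=30285955443/268435456 → NEW=0, ERR=30285955443/268435456
(2,4): OLD=809465679205/4294967296 → NEW=255, ERR=-285750981275/4294967296
(3,0): OLD=2038618337/16777216 → NEW=0, ERR=2038618337/16777216
(3,1): OLD=21021475405/134217728 → NEW=255, ERR=-13204045235/134217728
(3,2): OLD=362105167839/4294967296 → NEW=0, ERR=362105167839/4294967296
(3,3): OLD=1404405778311/8589934592 → NEW=255, ERR=-786027542649/8589934592
(3,4): OLD=10339072960771/137438953472 → NEW=0, ERR=10339072960771/137438953472
(4,0): OLD=299630635535/2147483648 → NEW=255, ERR=-247977694705/2147483648
(4,1): OLD=5438435147151/68719476736 → NEW=0, ERR=5438435147151/68719476736
(4,2): OLD=141467885400897/1099511627776 → NEW=255, ERR=-138907579681983/1099511627776
(4,3): OLD=589460221308815/17592186044416 → NEW=0, ERR=589460221308815/17592186044416
(4,4): OLD=41221591181724777/281474976710656 → NEW=255, ERR=-30554527879492503/281474976710656
(5,0): OLD=98684664971789/1099511627776 → NEW=0, ERR=98684664971789/1099511627776
(5,1): OLD=1672076678406503/8796093022208 → NEW=255, ERR=-570927042256537/8796093022208
(5,2): OLD=16987607370593695/281474976710656 → NEW=0, ERR=16987607370593695/281474976710656
(5,3): OLD=168463423180258961/1125899906842624 → NEW=255, ERR=-118641053064610159/1125899906842624
(5,4): OLD=1388379294091350507/18014398509481984 → NEW=0, ERR=1388379294091350507/18014398509481984
(6,0): OLD=21234166400071229/140737488355328 → NEW=255, ERR=-14653893130537411/140737488355328
(6,1): OLD=374198416568894867/4503599627370496 → NEW=0, ERR=374198416568894867/4503599627370496
(6,2): OLD=12494568576604857729/72057594037927936 → NEW=255, ERR=-5880117903066765951/72057594037927936
(6,3): OLD=44493430623834960331/1152921504606846976 → NEW=0, ERR=44493430623834960331/1152921504606846976
(6,4): OLD=3530385769710315685453/18446744073709551616 → NEW=255, ERR=-1173533969085619976627/18446744073709551616
Output grid:
  Row 0: #..#.  (3 black, running=3)
  Row 1: .#.#.  (3 black, running=6)
  Row 2: #.#.#  (2 black, running=8)
  Row 3: .#.#.  (3 black, running=11)
  Row 4: #.#.#  (2 black, running=13)
  Row 5: .#.#.  (3 black, running=16)
  Row 6: #.#.#  (2 black, running=18)

Answer: 18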